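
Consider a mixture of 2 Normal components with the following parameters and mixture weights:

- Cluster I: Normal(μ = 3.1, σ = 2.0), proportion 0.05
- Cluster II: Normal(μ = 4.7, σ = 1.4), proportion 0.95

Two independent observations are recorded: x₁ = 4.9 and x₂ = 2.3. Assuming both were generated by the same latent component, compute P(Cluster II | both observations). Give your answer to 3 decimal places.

0.935

Posterior ∝ prior × likelihood, so P(k | x) ∝ π_k f_k(x); normalise over all components.
Since both observations come from the same component, the likelihood for component k is f_k(x₁)·f_k(x₂).
  f_I = [(1/(2.0·√(2π)))·exp(−(4.9−3.1)²/(2·2.0²)) = 0.199471·exp(-0.40500) = 0.133043] × [0.184135] = 0.0244978
  f_II = [(1/(1.4·√(2π)))·exp(−(4.9−4.7)²/(2·1.4²)) = 0.284959·exp(-0.01020) = 0.282066] × [0.0655594] = 0.0184921
Multiply by the mixture weights:
  π_I·f_I = 0.05 × 0.0244978 = 0.00122489
  π_II·f_II = 0.95 × 0.0184921 = 0.0175675
Evidence: 0.00122489 + 0.0175675 = 0.0187924
P(Cluster II | x₁,x₂) = 0.0175675 / 0.0187924 ≈ 0.935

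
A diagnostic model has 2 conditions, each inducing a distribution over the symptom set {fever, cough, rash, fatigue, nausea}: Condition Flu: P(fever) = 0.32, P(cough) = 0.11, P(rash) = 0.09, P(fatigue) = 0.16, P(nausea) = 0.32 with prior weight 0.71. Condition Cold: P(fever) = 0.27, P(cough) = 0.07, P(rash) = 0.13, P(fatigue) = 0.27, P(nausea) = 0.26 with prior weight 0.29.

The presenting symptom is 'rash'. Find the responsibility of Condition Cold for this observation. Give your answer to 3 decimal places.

0.371

P(component k | x) = π_k·f_k(x) / marginal(x), where marginal(x) = Σ_j π_j·f_j(x).
Evaluate each component's likelihood at the observed value:
  L_Flu = 0.09
  L_Cold = 0.13
Multiply by the mixture weights:
  π_Flu·L_Flu = 0.71 × 0.09 = 0.0639
  π_Cold·L_Cold = 0.29 × 0.13 = 0.0377
Denominator: 0.0639 + 0.0377 = 0.1016
P(Condition Cold | data) ≈ 0.371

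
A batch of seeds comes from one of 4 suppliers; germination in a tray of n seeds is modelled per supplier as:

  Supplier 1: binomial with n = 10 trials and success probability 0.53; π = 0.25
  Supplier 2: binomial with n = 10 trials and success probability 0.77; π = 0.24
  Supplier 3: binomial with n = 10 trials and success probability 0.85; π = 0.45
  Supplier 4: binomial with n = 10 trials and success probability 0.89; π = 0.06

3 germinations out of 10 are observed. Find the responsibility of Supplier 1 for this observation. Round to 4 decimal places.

Apply Bayes' rule: the posterior for each component is proportional to its prior times its likelihood at x.
Evaluate each component's likelihood at the observed value:
  f_1 = C(10,3)·0.53^3·0.47^7 = 120·0.148877·0.00506623 = 0.0905094
  f_2 = C(10,3)·0.77^3·0.23^7 = 120·0.456533·3.40483e-05 = 0.0018653
  f_3 = C(10,3)·0.85^3·0.15^7 = 120·0.614125·1.70859e-06 = 0.000125915
  f_4 = C(10,3)·0.89^3·0.11^7 = 120·0.704969·1.94872e-07 = 1.64854e-05
Unnormalised posteriors:
  P(Z=1)·f_1 = 0.25 × 0.0905094 = 0.0226274
  P(Z=2)·f_2 = 0.24 × 0.0018653 = 0.000447672
  P(Z=3)·f_3 = 0.45 × 0.000125915 = 5.66617e-05
  P(Z=4)·f_4 = 0.06 × 1.64854e-05 = 9.89125e-07
Evidence: 0.0226274 + 0.000447672 + 5.66617e-05 + 9.89125e-07 = 0.0231327
So the posterior for Supplier 1 is 0.0226274 / 0.0231327 ≈ 0.9782.

0.9782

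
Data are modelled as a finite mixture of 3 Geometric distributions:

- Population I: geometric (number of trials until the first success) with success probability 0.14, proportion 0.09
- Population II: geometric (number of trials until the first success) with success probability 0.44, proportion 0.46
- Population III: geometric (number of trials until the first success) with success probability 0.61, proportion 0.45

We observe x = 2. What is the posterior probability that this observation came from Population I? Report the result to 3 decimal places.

0.047

The responsibility of component k is w_k f_k(x) divided by Σ_j w_j f_j(x).
Geometric probabilities:
  L_I = 0.1204
  L_II = 0.2464
  L_III = 0.2379
Unnormalised posteriors:
  w_I·L_I = 0.09 × 0.1204 = 0.010836
  w_II·L_II = 0.46 × 0.2464 = 0.113344
  w_III·L_III = 0.45 × 0.2379 = 0.107055
Normaliser: 0.010836 + 0.113344 + 0.107055 = 0.231235
Responsibility of Population I: 0.010836 / 0.231235 ≈ 0.047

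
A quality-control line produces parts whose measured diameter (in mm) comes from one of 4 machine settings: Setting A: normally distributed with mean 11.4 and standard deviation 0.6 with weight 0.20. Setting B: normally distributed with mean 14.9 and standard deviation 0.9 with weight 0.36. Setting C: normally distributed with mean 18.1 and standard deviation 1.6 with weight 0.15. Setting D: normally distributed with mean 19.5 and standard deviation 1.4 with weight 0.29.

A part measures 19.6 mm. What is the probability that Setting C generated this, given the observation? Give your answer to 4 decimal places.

By Bayes' theorem, P(k | x) = P(Z=k) f_k(x) / Σ_j P(Z=j) f_j(x).
Evaluate each component's likelihood at the observed value:
  L_A = (1/(0.6·√(2π)))·exp(−(19.6−11.4)²/(2·0.6²)) = 0.664904·exp(-93.38889) = 1.83857e-41
  L_B = (1/(0.9·√(2π)))·exp(−(19.6−14.9)²/(2·0.9²)) = 0.443269·exp(-13.63580) = 5.30535e-07
  L_C = (1/(1.6·√(2π)))·exp(−(19.6−18.1)²/(2·1.6²)) = 0.249339·exp(-0.43945) = 0.160671
  L_D = (1/(1.4·√(2π)))·exp(−(19.6−19.5)²/(2·1.4²)) = 0.284959·exp(-0.00255) = 0.284233
Unnormalised posteriors:
  P(Z=A)·L_A = 0.20 × 1.83857e-41 = 3.67714e-42
  P(Z=B)·L_B = 0.36 × 5.30535e-07 = 1.90992e-07
  P(Z=C)·L_C = 0.15 × 0.160671 = 0.0241007
  P(Z=D)·L_D = 0.29 × 0.284233 = 0.0824275
Marginal: 3.67714e-42 + 1.90992e-07 + 0.0241007 + 0.0824275 = 0.106528
P(Setting C | 19.6 mm) ≈ 0.2262

0.2262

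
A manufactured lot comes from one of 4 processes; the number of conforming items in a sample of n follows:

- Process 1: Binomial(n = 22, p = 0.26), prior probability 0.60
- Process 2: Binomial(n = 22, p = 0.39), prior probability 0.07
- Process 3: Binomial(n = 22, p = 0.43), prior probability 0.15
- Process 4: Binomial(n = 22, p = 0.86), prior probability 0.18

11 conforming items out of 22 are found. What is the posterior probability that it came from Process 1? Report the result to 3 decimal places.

0.173

P(component k | x) = w_k·f_k(x) / marginal(x), where marginal(x) = Σ_j w_j·f_j(x).
Binomial probabilities:
  L_1 = 0.00943433
  L_2 = 0.0974527
  L_3 = 0.135279
  L_4 = 5.43684e-05
Weight by the priors:
  w_1·L_1 = 0.60 × 0.00943433 = 0.0056606
  w_2·L_2 = 0.07 × 0.0974527 = 0.00682169
  w_3·L_3 = 0.15 × 0.135279 = 0.0202919
  w_4·L_4 = 0.18 × 5.43684e-05 = 9.78631e-06
Marginal: 0.0056606 + 0.00682169 + 0.0202919 + 9.78631e-06 = 0.032784
So the posterior for Process 1 is 0.0056606 / 0.032784 ≈ 0.173.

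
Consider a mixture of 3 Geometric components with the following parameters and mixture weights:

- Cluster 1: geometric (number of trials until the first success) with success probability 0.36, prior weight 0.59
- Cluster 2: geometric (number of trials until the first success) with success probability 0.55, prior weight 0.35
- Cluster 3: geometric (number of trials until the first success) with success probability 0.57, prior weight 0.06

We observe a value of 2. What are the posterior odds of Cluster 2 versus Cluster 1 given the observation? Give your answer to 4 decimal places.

0.6372

Since P(k|x) ∝ P(Z=k) f_k(x), the posterior odds are P(Z=i) f_i(x) / (P(Z=j) f_j(x)).
Component likelihoods at x = 2:
  L_1 = 0.2304
  L_2 = 0.2475
  L_3 = 0.2451
0.086625 / 0.135936 ≈ 0.6372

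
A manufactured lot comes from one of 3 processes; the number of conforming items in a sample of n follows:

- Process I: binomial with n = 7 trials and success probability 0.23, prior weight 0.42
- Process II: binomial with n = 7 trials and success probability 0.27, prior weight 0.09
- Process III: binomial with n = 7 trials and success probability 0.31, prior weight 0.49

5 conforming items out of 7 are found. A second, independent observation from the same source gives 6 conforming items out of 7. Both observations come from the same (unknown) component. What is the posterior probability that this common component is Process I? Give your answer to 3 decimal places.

0.041

By Bayes' theorem, P(k | x) = π_k f_k(x) / Σ_j π_j f_j(x).
Since both observations come from the same component, the likelihood for component k is f_k(x₁)·f_k(x₂).
  f_I = [C(7,5)·0.23^5·0.77^2 = 21·0.000643634·0.5929 = 0.00801383] × [0.000797913] = 6.39434e-06
  f_II = [C(7,5)·0.27^5·0.73^2 = 21·0.00143489·0.5329 = 0.0160577] × [0.00197972] = 3.17898e-05
  f_III = [C(7,5)·0.31^5·0.69^2 = 21·0.00286292·0.4761 = 0.0286237] × [0.00428664] = 0.0001227
Weight by the priors:
  π_I·f_I = 0.42 × 6.39434e-06 = 2.68562e-06
  π_II·f_II = 0.09 × 3.17898e-05 = 2.86108e-06
  π_III·f_III = 0.49 × 0.0001227 = 6.01228e-05
Normaliser: 2.68562e-06 + 2.86108e-06 + 6.01228e-05 = 6.56695e-05
So the posterior for Process I is 2.68562e-06 / 6.56695e-05 ≈ 0.041.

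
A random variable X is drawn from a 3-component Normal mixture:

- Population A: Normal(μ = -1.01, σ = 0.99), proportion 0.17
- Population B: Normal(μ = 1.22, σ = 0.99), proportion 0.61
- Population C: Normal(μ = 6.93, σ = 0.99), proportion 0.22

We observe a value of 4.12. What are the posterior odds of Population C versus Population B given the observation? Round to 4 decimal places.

The posterior odds equal the prior odds times the likelihood ratio: (P(Z=i)/P(Z=j))·(f_i(x)/f_j(x)).
Evaluate each component's likelihood at the observed value:
  p_A = (1/(0.99·√(2π)))·exp(−(4.12−-1.01)²/(2·0.99²)) = 0.402972·exp(-13.42562) = 5.95117e-07
  p_B = (1/(0.99·√(2π)))·exp(−(4.12−1.22)²/(2·0.99²)) = 0.402972·exp(-4.29038) = 0.00552061
  p_C = (1/(0.99·√(2π)))·exp(−(4.12−6.93)²/(2·0.99²)) = 0.402972·exp(-4.02821) = 0.00717538
0.00157858 / 0.00336757 ≈ 0.4688

0.4688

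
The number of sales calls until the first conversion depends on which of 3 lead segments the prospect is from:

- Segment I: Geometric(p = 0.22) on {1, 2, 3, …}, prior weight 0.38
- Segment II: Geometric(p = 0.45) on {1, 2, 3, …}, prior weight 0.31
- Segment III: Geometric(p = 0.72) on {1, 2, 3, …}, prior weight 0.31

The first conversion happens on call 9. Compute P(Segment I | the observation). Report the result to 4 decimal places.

0.9069

By Bayes' theorem, P(k | x) = π_k f_k(x) / Σ_j π_j f_j(x).
Component likelihoods at x = 9:
  L_I = 0.0301425
  L_II = 0.00376803
  L_III = 2.72017e-05
Unnormalised posteriors:
  π_I·L_I = 0.38 × 0.0301425 = 0.0114542
  π_II·L_II = 0.31 × 0.00376803 = 0.00116809
  π_III·L_III = 0.31 × 2.72017e-05 = 8.43254e-06
Evidence: 0.0114542 + 0.00116809 + 8.43254e-06 = 0.0126307
P(Segment I | x) ≈ 0.9069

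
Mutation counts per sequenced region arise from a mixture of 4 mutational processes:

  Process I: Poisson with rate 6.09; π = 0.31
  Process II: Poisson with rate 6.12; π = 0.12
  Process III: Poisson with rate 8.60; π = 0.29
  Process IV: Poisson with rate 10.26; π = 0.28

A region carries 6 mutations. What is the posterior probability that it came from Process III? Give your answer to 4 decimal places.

The responsibility of component k is w_k f_k(x) divided by Σ_j w_j f_j(x).
Poisson probabilities:
  f_I = 0.160516
  f_II = 0.160433
  f_III = 0.103449
  f_IV = 0.056714
Unnormalised posteriors:
  w_I·f_I = 0.31 × 0.160516 = 0.0497599
  w_II·f_II = 0.12 × 0.160433 = 0.019252
  w_III·f_III = 0.29 × 0.103449 = 0.0300002
  w_IV·f_IV = 0.28 × 0.056714 = 0.0158799
Normaliser: 0.0497599 + 0.019252 + 0.0300002 + 0.0158799 = 0.114892
So the posterior for Process III is 0.0300002 / 0.114892 ≈ 0.2611.

0.2611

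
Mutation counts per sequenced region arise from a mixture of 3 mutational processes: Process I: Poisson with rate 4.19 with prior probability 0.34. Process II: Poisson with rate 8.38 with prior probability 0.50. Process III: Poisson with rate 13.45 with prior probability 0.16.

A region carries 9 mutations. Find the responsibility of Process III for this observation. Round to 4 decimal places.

P(component k | x) = π_k·f_k(x) / marginal(x), where marginal(x) = Σ_j π_j·f_j(x).
Component likelihoods at x = 9 mutations:
  L_I = 0.0166138
  L_II = 0.128838
  L_III = 0.0572106
Weight by the priors:
  π_I·L_I = 0.34 × 0.0166138 = 0.0056487
  π_II·L_II = 0.50 × 0.128838 = 0.0644192
  π_III·L_III = 0.16 × 0.0572106 = 0.0091537
Sum: 0.0056487 + 0.0644192 + 0.0091537 = 0.0792216
P(Process III | 9 mutations) = 0.0091537 / 0.0792216 ≈ 0.1155

0.1155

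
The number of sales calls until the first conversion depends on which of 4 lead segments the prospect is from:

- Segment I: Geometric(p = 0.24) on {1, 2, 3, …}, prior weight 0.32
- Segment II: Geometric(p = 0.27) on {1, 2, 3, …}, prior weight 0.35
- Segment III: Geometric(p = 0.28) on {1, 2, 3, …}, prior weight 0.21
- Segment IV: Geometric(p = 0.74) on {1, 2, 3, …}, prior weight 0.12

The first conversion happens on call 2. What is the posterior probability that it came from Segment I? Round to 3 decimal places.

By Bayes' theorem, P(k | x) = w_k f_k(x) / Σ_j w_j f_j(x).
Evaluate each component's likelihood at the observed value:
  p_I = 0.24·(1−0.24)^1 = 0.24·0.76 = 0.1824
  p_II = 0.27·(1−0.27)^1 = 0.27·0.73 = 0.1971
  p_III = 0.28·(1−0.28)^1 = 0.28·0.72 = 0.2016
  p_IV = 0.74·(1−0.74)^1 = 0.74·0.26 = 0.1924
Multiply by the mixture weights:
  w_I·p_I = 0.32 × 0.1824 = 0.058368
  w_II·p_II = 0.35 × 0.1971 = 0.068985
  w_III·p_III = 0.21 × 0.2016 = 0.042336
  w_IV·p_IV = 0.12 × 0.1924 = 0.023088
Normaliser: 0.058368 + 0.068985 + 0.042336 + 0.023088 = 0.192777
P(Segment I | 2) ≈ 0.303

0.303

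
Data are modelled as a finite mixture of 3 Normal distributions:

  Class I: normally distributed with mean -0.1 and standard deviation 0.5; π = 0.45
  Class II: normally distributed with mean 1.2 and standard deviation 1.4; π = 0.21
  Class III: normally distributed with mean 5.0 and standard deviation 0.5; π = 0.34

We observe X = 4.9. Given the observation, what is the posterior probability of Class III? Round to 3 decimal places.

0.993

P(component k | x) = w_k·f_k(x) / marginal(x), where marginal(x) = Σ_j w_j·f_j(x).
Normal densities:
  p_I = (1/(0.5·√(2π)))·exp(−(4.9−-0.1)²/(2·0.5²)) = 0.797885·exp(-50.00000) = 1.53892e-22
  p_II = (1/(1.4·√(2π)))·exp(−(4.9−1.2)²/(2·1.4²)) = 0.284959·exp(-3.49235) = 0.00867112
  p_III = (1/(0.5·√(2π)))·exp(−(4.9−5.0)²/(2·0.5²)) = 0.797885·exp(-0.02000) = 0.782085
Weight by the priors:
  w_I·p_I = 0.45 × 1.53892e-22 = 6.92514e-23
  w_II·p_II = 0.21 × 0.00867112 = 0.00182093
  w_III·p_III = 0.34 × 0.782085 = 0.265909
Denominator: 6.92514e-23 + 0.00182093 + 0.265909 = 0.26773
So the posterior for Class III is 0.265909 / 0.26773 ≈ 0.993.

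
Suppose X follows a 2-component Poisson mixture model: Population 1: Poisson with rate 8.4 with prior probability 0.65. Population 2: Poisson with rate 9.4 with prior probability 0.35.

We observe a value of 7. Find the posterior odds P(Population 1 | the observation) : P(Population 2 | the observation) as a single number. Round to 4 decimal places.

2.2972

Only the two components matter; the odds are (π_i f_i(x)) / (π_j f_j(x)).
Poisson probabilities:
  f_1 = e^(−8.4)·8.4^7/7! = 0.131659
  f_2 = e^(−9.4)·9.4^7/7! = 0.106438
Posterior odds = (π_1·f_1) / (π_2·f_2) = (0.65·0.131659) / (0.35·0.106438) = 0.0855784 / 0.0372533 ≈ 2.2972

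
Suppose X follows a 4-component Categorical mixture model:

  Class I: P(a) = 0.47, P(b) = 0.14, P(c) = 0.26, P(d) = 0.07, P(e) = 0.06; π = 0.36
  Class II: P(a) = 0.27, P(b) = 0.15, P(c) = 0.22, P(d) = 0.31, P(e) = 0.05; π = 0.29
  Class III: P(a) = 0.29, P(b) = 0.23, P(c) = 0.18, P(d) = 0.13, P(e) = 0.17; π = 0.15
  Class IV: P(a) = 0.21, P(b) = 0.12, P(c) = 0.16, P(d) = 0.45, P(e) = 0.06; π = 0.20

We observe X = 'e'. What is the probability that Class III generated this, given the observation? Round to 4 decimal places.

By Bayes' theorem, P(k | x) = w_k f_k(x) / Σ_j w_j f_j(x).
Evaluate each component's likelihood at the observed value:
  L_I = P(e | comp) = 0.06
  L_II = P(e | comp) = 0.05
  L_III = P(e | comp) = 0.17
  L_IV = P(e | comp) = 0.06
Multiply by the mixture weights:
  w_I·L_I = 0.36 × 0.06 = 0.0216
  w_II·L_II = 0.29 × 0.05 = 0.0145
  w_III·L_III = 0.15 × 0.17 = 0.0255
  w_IV·L_IV = 0.20 × 0.06 = 0.012
Sum: 0.0216 + 0.0145 + 0.0255 + 0.012 = 0.0736
So the posterior for Class III is 0.0255 / 0.0736 ≈ 0.3465.

0.3465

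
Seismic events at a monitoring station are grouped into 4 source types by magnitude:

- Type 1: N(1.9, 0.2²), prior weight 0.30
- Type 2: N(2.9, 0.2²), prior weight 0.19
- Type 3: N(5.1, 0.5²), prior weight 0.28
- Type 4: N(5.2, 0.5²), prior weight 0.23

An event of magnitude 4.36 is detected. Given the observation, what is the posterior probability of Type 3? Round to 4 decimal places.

Posterior ∝ prior × likelihood, so P(k | x) ∝ P(Z=k) f_k(x); normalise over all components.
Evaluate each component's likelihood at the observed value:
  L_1 = (1/(0.2·√(2π)))·exp(−(4.36−1.9)²/(2·0.2²)) = 1.994711·exp(-75.64500) = 2.80333e-33
  L_2 = (1/(0.2·√(2π)))·exp(−(4.36−2.9)²/(2·0.2²)) = 1.994711·exp(-26.64500) = 5.34692e-12
  L_3 = (1/(0.5·√(2π)))·exp(−(4.36−5.1)²/(2·0.5²)) = 0.797885·exp(-1.09520) = 0.266871
  L_4 = (1/(0.5·√(2π)))·exp(−(4.36−5.2)²/(2·0.5²)) = 0.797885·exp(-1.41120) = 0.194565
Multiply by the mixture weights:
  P(Z=1)·L_1 = 0.30 × 2.80333e-33 = 8.40999e-34
  P(Z=2)·L_2 = 0.19 × 5.34692e-12 = 1.01591e-12
  P(Z=3)·L_3 = 0.28 × 0.266871 = 0.0747238
  P(Z=4)·L_4 = 0.23 × 0.194565 = 0.0447498
Normaliser: 8.40999e-34 + 1.01591e-12 + 0.0747238 + 0.0447498 = 0.119474
P(Type 3 | data) = 0.0747238 / 0.119474 ≈ 0.6254

0.6254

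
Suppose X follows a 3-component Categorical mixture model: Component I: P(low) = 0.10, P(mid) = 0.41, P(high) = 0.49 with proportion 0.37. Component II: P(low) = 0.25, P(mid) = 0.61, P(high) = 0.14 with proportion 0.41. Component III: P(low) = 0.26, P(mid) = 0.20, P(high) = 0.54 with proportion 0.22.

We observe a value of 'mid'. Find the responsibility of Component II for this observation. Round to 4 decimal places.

P(component k | x) = P(Z=k)·f_k(x) / marginal(x), where marginal(x) = Σ_j P(Z=j)·f_j(x).
Evaluate each component's likelihood at the observed value:
  p_I = P(mid | comp) = 0.41
  p_II = P(mid | comp) = 0.61
  p_III = P(mid | comp) = 0.20
Multiply by the mixture weights:
  P(Z=I)·p_I = 0.37 × 0.41 = 0.1517
  P(Z=II)·p_II = 0.41 × 0.61 = 0.2501
  P(Z=III)·p_III = 0.22 × 0.2 = 0.044
Evidence: 0.1517 + 0.2501 + 0.044 = 0.4458
Responsibility of Component II: 0.2501 / 0.4458 ≈ 0.5610

0.5610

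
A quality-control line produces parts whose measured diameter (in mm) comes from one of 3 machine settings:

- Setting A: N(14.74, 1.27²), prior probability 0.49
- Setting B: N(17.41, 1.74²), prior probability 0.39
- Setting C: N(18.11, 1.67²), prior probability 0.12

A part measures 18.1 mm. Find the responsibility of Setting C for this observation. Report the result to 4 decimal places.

0.2472

P(component k | x) = π_k·f_k(x) / marginal(x), where marginal(x) = Σ_j π_j·f_j(x).
Evaluate each component's likelihood at the observed value:
  L_A = (1/(1.27·√(2π)))·exp(−(18.1−14.74)²/(2·1.27²)) = 0.314128·exp(-3.49978) = 0.0094879
  L_B = (1/(1.74·√(2π)))·exp(−(18.1−17.41)²/(2·1.74²)) = 0.229277·exp(-0.07863) = 0.21194
  L_C = (1/(1.67·√(2π)))·exp(−(18.1−18.11)²/(2·1.67²)) = 0.238888·exp(-0.00002) = 0.238883
Prior × likelihood for each component:
  π_A·L_A = 0.49 × 0.0094879 = 0.00464907
  π_B·L_B = 0.39 × 0.21194 = 0.0826567
  π_C·L_C = 0.12 × 0.238883 = 0.028666
Marginal: 0.00464907 + 0.0826567 + 0.028666 = 0.115972
Responsibility of Setting C: 0.028666 / 0.115972 ≈ 0.2472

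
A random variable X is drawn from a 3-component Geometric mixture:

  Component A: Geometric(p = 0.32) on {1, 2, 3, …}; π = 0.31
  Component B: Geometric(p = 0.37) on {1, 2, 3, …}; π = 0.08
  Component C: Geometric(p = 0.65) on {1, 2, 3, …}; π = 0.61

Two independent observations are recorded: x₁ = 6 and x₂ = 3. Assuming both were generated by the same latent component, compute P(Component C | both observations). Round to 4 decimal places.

0.0607

Apply Bayes' rule: the posterior for each component is proportional to its prior times its likelihood at x.
Since both observations come from the same component, the likelihood for component k is f_k(x₁)·f_k(x₂).
  L_A = [0.0465259] × [0.147968] = 0.00688434
  L_B = [0.0367202] × [0.146853] = 0.00539246
  L_C = [0.00341392] × [0.079625] = 0.000271834
Unnormalised posteriors:
  π_A·L_A = 0.31 × 0.00688434 = 0.00213415
  π_B·L_B = 0.08 × 0.00539246 = 0.000431397
  π_C·L_C = 0.61 × 0.000271834 = 0.000165818
Denominator: 0.00213415 + 0.000431397 + 0.000165818 = 0.00273136
P(Component C | x₁,x₂) ≈ 0.0607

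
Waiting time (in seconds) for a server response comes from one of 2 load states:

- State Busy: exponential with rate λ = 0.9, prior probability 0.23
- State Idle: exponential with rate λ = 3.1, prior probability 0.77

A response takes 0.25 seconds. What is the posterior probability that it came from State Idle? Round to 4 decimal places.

Posterior ∝ prior × likelihood, so P(k | x) ∝ π_k f_k(x); normalise over all components.
Evaluate each component's likelihood at the observed value:
  L_Busy = 0.718665
  L_Idle = 1.42818
Prior × likelihood for each component:
  π_Busy·L_Busy = 0.23 × 0.718665 = 0.165293
  π_Idle·L_Idle = 0.77 × 1.42818 = 1.0997
Evidence: 0.165293 + 1.0997 = 1.26499
P(State Idle | x) ≈ 0.8693

0.8693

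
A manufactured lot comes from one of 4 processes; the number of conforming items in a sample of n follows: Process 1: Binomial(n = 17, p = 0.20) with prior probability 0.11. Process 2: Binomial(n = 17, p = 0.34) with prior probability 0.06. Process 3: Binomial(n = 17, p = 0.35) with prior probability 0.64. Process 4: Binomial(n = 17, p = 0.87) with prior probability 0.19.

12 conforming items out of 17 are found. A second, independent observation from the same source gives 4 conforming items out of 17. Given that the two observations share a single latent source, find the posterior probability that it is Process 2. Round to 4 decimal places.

The responsibility of component k is w_k f_k(x) divided by Σ_j w_j f_j(x).
Since both observations come from the same component, the likelihood for component k is f_k(x₁)·f_k(x₂).
  f_1 = [C(17,12)·0.20^12·0.80^5 = 6188·4.096e-09·0.32768 = 8.30539e-06] × [0.209347] = 1.73871e-06
  f_2 = [C(17,12)·0.34^12·0.66^5 = 6188·2.38642e-06·0.125233 = 0.00184934] × [0.143405] = 0.000265204
  f_3 = [C(17,12)·0.35^12·0.65^5 = 6188·3.37922e-06·0.116029 = 0.00242624] × [0.132045] = 0.000320373
  f_4 = [C(17,12)·0.87^12·0.13^5 = 6188·0.188032·3.71293e-05 = 0.0432014] × [4.12969e-09] = 1.78409e-10
Multiply by the mixture weights:
  w_1·f_1 = 0.11 × 1.73871e-06 = 1.91258e-07
  w_2·f_2 = 0.06 × 0.000265204 = 1.59123e-05
  w_3·f_3 = 0.64 × 0.000320373 = 0.000205039
  w_4·f_4 = 0.19 × 1.78409e-10 = 3.38976e-11
Normaliser: 1.91258e-07 + 1.59123e-05 + 0.000205039 + 3.38976e-11 = 0.000221143
P(Process 2 | x₁, x₂) = 1.59123e-05 / 0.000221143 ≈ 0.0720

0.0720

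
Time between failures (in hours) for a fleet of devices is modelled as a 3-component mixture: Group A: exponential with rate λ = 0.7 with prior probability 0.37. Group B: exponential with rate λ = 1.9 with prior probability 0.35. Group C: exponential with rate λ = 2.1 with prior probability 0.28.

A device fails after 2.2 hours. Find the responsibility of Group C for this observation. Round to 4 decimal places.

0.0810

Apply Bayes' rule: the posterior for each component is proportional to its prior times its likelihood at x.
Evaluate each component's likelihood at the observed value:
  L_A = 0.150067
  L_B = 0.0290672
  L_C = 0.0206909
Prior × likelihood for each component:
  P(Z=A)·L_A = 0.37 × 0.150067 = 0.0555247
  P(Z=B)·L_B = 0.35 × 0.0290672 = 0.0101735
  P(Z=C)·L_C = 0.28 × 0.0206909 = 0.00579344
Normaliser: 0.0555247 + 0.0101735 + 0.00579344 = 0.0714917
So the posterior for Group C is 0.00579344 / 0.0714917 ≈ 0.0810.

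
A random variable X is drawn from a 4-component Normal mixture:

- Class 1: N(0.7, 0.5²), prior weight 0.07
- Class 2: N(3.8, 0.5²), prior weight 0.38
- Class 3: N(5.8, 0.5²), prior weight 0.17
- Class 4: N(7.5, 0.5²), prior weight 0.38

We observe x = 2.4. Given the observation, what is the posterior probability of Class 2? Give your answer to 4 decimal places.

Apply Bayes' rule: the posterior for each component is proportional to its prior times its likelihood at x.
Evaluate each component's likelihood at the observed value:
  p_1 = (1/(0.5·√(2π)))·exp(−(2.4−0.7)²/(2·0.5²)) = 0.797885·exp(-5.78000) = 0.00246444
  p_2 = (1/(0.5·√(2π)))·exp(−(2.4−3.8)²/(2·0.5²)) = 0.797885·exp(-3.92000) = 0.0158309
  p_3 = (1/(0.5·√(2π)))·exp(−(2.4−5.8)²/(2·0.5²)) = 0.797885·exp(-23.12000) = 7.26192e-11
  p_4 = (1/(0.5·√(2π)))·exp(−(2.4−7.5)²/(2·0.5²)) = 0.797885·exp(-52.02000) = 2.04146e-23
Prior × likelihood for each component:
  P(Z=1)·p_1 = 0.07 × 0.00246444 = 0.000172511
  P(Z=2)·p_2 = 0.38 × 0.0158309 = 0.00601574
  P(Z=3)·p_3 = 0.17 × 7.26192e-11 = 1.23453e-11
  P(Z=4)·p_4 = 0.38 × 2.04146e-23 = 7.75755e-24
Evidence: 0.000172511 + 0.00601574 + 1.23453e-11 + 7.75755e-24 = 0.00618825
P(Class 2 | x) = 0.00601574 / 0.00618825 ≈ 0.9721

0.9721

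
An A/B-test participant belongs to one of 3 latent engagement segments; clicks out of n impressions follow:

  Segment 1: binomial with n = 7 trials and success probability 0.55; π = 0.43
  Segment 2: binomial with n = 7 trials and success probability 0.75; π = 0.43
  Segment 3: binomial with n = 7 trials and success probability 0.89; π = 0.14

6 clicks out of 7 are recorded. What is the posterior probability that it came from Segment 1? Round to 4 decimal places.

0.1666

By Bayes' theorem, P(k | x) = w_k f_k(x) / Σ_j w_j f_j(x).
Component likelihoods at x = 6 clicks out of 7:
  f_1 = C(7,6)·0.55^6·0.45^1 = 7·0.0276806·0.45 = 0.087194
  f_2 = C(7,6)·0.75^6·0.25^1 = 7·0.177979·0.25 = 0.311462
  f_3 = C(7,6)·0.89^6·0.11^1 = 7·0.496981·0.11 = 0.382676
Weight by the priors:
  w_1·f_1 = 0.43 × 0.087194 = 0.0374934
  w_2·f_2 = 0.43 × 0.311462 = 0.133929
  w_3·f_3 = 0.14 × 0.382676 = 0.0535746
Sum: 0.0374934 + 0.133929 + 0.0535746 = 0.224997
P(Segment 1 | the observation) ≈ 0.1666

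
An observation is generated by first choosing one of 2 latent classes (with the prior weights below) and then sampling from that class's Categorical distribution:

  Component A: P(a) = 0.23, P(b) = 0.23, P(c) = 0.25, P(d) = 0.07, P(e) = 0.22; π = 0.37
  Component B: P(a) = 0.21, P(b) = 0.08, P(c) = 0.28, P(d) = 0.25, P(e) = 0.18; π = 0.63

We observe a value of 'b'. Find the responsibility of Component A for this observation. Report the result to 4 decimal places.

0.6280

By Bayes' theorem, P(k | x) = P(Z=k) f_k(x) / Σ_j P(Z=j) f_j(x).
Component likelihoods at x = 'b':
  p_A = 0.23
  p_B = 0.08
Weight by the priors:
  P(Z=A)·p_A = 0.37 × 0.23 = 0.0851
  P(Z=B)·p_B = 0.63 × 0.08 = 0.0504
Marginal: 0.0851 + 0.0504 = 0.1355
P(Component A | data) ≈ 0.6280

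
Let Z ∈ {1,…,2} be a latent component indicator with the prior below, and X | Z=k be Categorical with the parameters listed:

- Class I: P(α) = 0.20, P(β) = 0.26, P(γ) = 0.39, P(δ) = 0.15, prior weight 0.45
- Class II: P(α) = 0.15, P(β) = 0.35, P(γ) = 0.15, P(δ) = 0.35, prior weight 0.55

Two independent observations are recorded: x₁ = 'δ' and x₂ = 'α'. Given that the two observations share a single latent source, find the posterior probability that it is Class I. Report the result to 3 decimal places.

Posterior ∝ prior × likelihood, so P(k | x) ∝ π_k f_k(x); normalise over all components.
Since both observations come from the same component, the likelihood for component k is f_k(x₁)·f_k(x₂).
  L_I = [0.15] × [0.2] = 0.03
  L_II = [0.35] × [0.15] = 0.0525
Unnormalised posteriors:
  π_I·L_I = 0.45 × 0.03 = 0.0135
  π_II·L_II = 0.55 × 0.0525 = 0.028875
Denominator: 0.0135 + 0.028875 = 0.042375
Responsibility of Class I: 0.0135 / 0.042375 ≈ 0.319

0.319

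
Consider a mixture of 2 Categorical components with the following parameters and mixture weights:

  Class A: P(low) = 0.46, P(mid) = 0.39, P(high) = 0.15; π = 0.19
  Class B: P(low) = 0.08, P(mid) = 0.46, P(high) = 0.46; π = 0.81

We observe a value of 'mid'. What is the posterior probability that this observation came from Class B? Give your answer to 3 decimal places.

By Bayes' theorem, P(k | x) = π_k f_k(x) / Σ_j π_j f_j(x).
Component likelihoods at x = 'mid':
  p_A = 0.39
  p_B = 0.46
Unnormalised posteriors:
  π_A·p_A = 0.19 × 0.39 = 0.0741
  π_B·p_B = 0.81 × 0.46 = 0.3726
Normaliser: 0.0741 + 0.3726 = 0.4467
P(Class B | 'mid') ≈ 0.834

0.834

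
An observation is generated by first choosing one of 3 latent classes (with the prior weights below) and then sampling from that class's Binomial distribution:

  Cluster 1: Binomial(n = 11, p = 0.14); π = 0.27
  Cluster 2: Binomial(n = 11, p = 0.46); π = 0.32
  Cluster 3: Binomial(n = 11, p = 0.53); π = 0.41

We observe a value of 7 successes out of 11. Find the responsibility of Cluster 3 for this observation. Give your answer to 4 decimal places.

0.6643

By Bayes' theorem, P(k | x) = w_k f_k(x) / Σ_j w_j f_j(x).
Component likelihoods at x = 7 successes out of 11:
  p_1 = C(11,7)·0.14^7·0.86^4 = 330·1.05414e-06·0.547008 = 0.000190285
  p_2 = C(11,7)·0.46^7·0.54^4 = 330·0.00435818·0.0850306 = 0.122291
  p_3 = C(11,7)·0.53^7·0.47^4 = 330·0.0117471·0.0487968 = 0.189163
Prior × likelihood for each component:
  w_1·p_1 = 0.27 × 0.000190285 = 5.13769e-05
  w_2·p_2 = 0.32 × 0.122291 = 0.0391331
  w_3·p_3 = 0.41 × 0.189163 = 0.0775569
Denominator: 5.13769e-05 + 0.0391331 + 0.0775569 = 0.116741
So the posterior for Cluster 3 is 0.0775569 / 0.116741 ≈ 0.6643.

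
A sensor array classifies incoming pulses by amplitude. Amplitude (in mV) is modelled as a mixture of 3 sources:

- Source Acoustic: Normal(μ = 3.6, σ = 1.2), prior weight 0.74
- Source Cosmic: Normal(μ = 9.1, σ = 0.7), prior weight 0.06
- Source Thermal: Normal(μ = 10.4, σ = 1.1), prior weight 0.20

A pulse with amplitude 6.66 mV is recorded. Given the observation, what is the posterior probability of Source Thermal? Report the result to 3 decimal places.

P(component k | x) = π_k·f_k(x) / marginal(x), where marginal(x) = Σ_j π_j·f_j(x).
Evaluate each component's likelihood at the observed value:
  L_Acoustic = (1/(1.2·√(2π)))·exp(−(6.66−3.6)²/(2·1.2²)) = 0.332452·exp(-3.25125) = 0.0128745
  L_Cosmic = (1/(0.7·√(2π)))·exp(−(6.66−9.1)²/(2·0.7²)) = 0.569918·exp(-6.07510) = 0.00131047
  L_Thermal = (1/(1.1·√(2π)))·exp(−(6.66−10.4)²/(2·1.1²)) = 0.362675·exp(-5.78000) = 0.0011202
Unnormalised posteriors:
  π_Acoustic·L_Acoustic = 0.74 × 0.0128745 = 0.0095271
  π_Cosmic·L_Cosmic = 0.06 × 0.00131047 = 7.86285e-05
  π_Thermal·L_Thermal = 0.20 × 0.0011202 = 0.00022404
Evidence: 0.0095271 + 7.86285e-05 + 0.00022404 = 0.00982977
P(Source Thermal | data) ≈ 0.023

0.023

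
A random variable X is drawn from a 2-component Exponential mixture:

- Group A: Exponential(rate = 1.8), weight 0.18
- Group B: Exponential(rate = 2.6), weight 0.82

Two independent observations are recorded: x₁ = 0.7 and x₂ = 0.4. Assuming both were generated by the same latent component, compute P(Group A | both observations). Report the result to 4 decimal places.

Posterior ∝ prior × likelihood, so P(k | x) ∝ w_k f_k(x); normalise over all components.
Since both observations come from the same component, the likelihood for component k is f_k(x₁)·f_k(x₂).
  L_A = [1.8·e^(−1.8·0.7) = 1.8·e^(−1.2600) = 0.510577] × [0.876154] = 0.447344
  L_B = [2.6·e^(−2.6·0.7) = 2.6·e^(−1.8200) = 0.421267] × [0.918982] = 0.387137
Weight by the priors:
  w_A·L_A = 0.18 × 0.447344 = 0.080522
  w_B·L_B = 0.82 × 0.387137 = 0.317452
Denominator: 0.080522 + 0.317452 = 0.397974
Responsibility of Group A: 0.080522 / 0.397974 ≈ 0.2023

0.2023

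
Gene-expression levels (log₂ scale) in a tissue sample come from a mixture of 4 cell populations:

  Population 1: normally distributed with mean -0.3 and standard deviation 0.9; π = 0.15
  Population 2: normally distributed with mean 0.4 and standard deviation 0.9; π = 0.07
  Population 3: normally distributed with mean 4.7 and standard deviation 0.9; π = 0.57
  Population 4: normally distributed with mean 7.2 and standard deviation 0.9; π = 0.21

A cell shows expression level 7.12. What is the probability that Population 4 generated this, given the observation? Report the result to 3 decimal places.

0.932

The responsibility of component k is π_k f_k(x) divided by Σ_j π_j f_j(x).
Component likelihoods at x = 7.12:
  p_1 = 7.70871e-16
  p_2 = 3.4711e-13
  p_3 = 0.0119307
  p_4 = 0.441521
Unnormalised posteriors:
  π_1·p_1 = 0.15 × 7.70871e-16 = 1.15631e-16
  π_2·p_2 = 0.07 × 3.4711e-13 = 2.42977e-14
  π_3·p_3 = 0.57 × 0.0119307 = 0.0068005
  π_4·p_4 = 0.21 × 0.441521 = 0.0927195
Denominator: 1.15631e-16 + 2.42977e-14 + 0.0068005 + 0.0927195 = 0.09952
P(Population 4 | data) ≈ 0.932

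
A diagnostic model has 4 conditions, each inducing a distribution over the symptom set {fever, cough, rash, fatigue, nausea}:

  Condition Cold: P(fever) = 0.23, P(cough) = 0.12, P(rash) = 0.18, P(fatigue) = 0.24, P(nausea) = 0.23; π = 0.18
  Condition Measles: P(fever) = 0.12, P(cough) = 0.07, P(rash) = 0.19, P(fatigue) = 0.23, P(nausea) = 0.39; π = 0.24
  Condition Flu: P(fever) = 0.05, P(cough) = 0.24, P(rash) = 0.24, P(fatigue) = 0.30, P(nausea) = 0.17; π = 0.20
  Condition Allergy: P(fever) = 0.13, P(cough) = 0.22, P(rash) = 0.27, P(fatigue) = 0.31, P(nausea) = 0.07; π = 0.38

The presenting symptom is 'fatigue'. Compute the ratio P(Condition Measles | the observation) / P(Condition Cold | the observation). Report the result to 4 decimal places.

Since P(k|x) ∝ π_k f_k(x), the posterior odds are π_i f_i(x) / (π_j f_j(x)).
Component likelihoods at x = 'fatigue':
  f_Cold = P(fatigue | comp) = 0.24
  f_Measles = P(fatigue | comp) = 0.23
  f_Flu = P(fatigue | comp) = 0.30
  f_Allergy = P(fatigue | comp) = 0.31
Odds = (0.24/0.18) × (0.23/0.24) = 1.33333 × 0.958333 ≈ 1.2778

1.2778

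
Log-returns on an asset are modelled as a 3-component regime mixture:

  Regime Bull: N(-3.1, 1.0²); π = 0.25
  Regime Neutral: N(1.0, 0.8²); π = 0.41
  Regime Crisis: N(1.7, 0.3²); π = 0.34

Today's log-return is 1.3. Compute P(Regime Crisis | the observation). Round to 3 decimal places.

0.494

P(component k | x) = π_k·f_k(x) / marginal(x), where marginal(x) = Σ_j π_j·f_j(x).
Evaluate each component's likelihood at the observed value:
  f_Bull = (1/(1.0·√(2π)))·exp(−(1.3−-3.1)²/(2·1.0²)) = 0.398942·exp(-9.68000) = 2.49425e-05
  f_Neutral = (1/(0.8·√(2π)))·exp(−(1.3−1.0)²/(2·0.8²)) = 0.498678·exp(-0.07031) = 0.464819
  f_Crisis = (1/(0.3·√(2π)))·exp(−(1.3−1.7)²/(2·0.3²)) = 1.329808·exp(-0.88889) = 0.5467
Prior × likelihood for each component:
  π_Bull·f_Bull = 0.25 × 2.49425e-05 = 6.23562e-06
  π_Neutral·f_Neutral = 0.41 × 0.464819 = 0.190576
  π_Crisis·f_Crisis = 0.34 × 0.5467 = 0.185878
Evidence: 6.23562e-06 + 0.190576 + 0.185878 = 0.37646
So the posterior for Regime Crisis is 0.185878 / 0.37646 ≈ 0.494.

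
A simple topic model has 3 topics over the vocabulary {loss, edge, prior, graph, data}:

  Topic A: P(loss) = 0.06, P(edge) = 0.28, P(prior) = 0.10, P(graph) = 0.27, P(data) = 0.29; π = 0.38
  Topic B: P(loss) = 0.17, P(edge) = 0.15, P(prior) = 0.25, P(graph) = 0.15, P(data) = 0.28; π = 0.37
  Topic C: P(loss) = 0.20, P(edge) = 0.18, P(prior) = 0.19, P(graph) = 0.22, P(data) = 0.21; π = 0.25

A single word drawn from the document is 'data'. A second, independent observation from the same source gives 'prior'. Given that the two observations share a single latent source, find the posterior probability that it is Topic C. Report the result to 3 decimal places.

Posterior ∝ prior × likelihood, so P(k | x) ∝ w_k f_k(x); normalise over all components.
Since both observations come from the same component, the likelihood for component k is f_k(x₁)·f_k(x₂).
  L_A = [0.29] × [0.1] = 0.029
  L_B = [0.28] × [0.25] = 0.07
  L_C = [0.21] × [0.19] = 0.0399
Multiply by the mixture weights:
  w_A·L_A = 0.38 × 0.029 = 0.01102
  w_B·L_B = 0.37 × 0.07 = 0.0259
  w_C·L_C = 0.25 × 0.0399 = 0.009975
Marginal: 0.01102 + 0.0259 + 0.009975 = 0.046895
So the posterior for Topic C is 0.009975 / 0.046895 ≈ 0.213.

0.213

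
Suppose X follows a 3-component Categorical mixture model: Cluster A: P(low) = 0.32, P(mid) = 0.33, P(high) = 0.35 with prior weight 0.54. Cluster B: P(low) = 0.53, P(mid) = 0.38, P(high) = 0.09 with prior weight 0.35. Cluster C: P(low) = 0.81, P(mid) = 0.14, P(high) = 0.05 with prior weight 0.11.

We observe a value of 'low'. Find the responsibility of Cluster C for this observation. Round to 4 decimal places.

0.1992

Apply Bayes' rule: the posterior for each component is proportional to its prior times its likelihood at x.
Component likelihoods at x = 'low':
  f_A = P(low | comp) = 0.32
  f_B = P(low | comp) = 0.53
  f_C = P(low | comp) = 0.81
Prior × likelihood for each component:
  P(Z=A)·f_A = 0.54 × 0.32 = 0.1728
  P(Z=B)·f_B = 0.35 × 0.53 = 0.1855
  P(Z=C)·f_C = 0.11 × 0.81 = 0.0891
Normaliser: 0.1728 + 0.1855 + 0.0891 = 0.4474
So the posterior for Cluster C is 0.0891 / 0.4474 ≈ 0.1992.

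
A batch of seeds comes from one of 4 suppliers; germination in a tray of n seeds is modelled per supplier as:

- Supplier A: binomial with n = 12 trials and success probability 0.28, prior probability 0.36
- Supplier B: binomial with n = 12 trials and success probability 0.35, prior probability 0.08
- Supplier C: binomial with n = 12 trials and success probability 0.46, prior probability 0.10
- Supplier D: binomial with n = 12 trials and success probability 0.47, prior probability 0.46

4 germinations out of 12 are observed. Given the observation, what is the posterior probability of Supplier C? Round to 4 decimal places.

Apply Bayes' rule: the posterior for each component is proportional to its prior times its likelihood at x.
Binomial probabilities:
  L_A = C(12,4)·0.28^4·0.72^8 = 495·0.00614656·0.0722204 = 0.219734
  L_B = C(12,4)·0.35^4·0.65^8 = 495·0.0150062·0.0318645 = 0.236692
  L_C = C(12,4)·0.46^4·0.54^8 = 495·0.0447746·0.0072302 = 0.160246
  L_D = C(12,4)·0.47^4·0.53^8 = 495·0.0487968·0.00622597 = 0.150385
Weight by the priors:
  P(Z=A)·L_A = 0.36 × 0.219734 = 0.0791042
  P(Z=B)·L_B = 0.08 × 0.236692 = 0.0189354
  P(Z=C)·L_C = 0.10 × 0.160246 = 0.0160246
  P(Z=D)·L_D = 0.46 × 0.150385 = 0.069177
Marginal: 0.0791042 + 0.0189354 + 0.0160246 + 0.069177 = 0.183241
Responsibility of Supplier C: 0.0160246 / 0.183241 ≈ 0.0875

0.0875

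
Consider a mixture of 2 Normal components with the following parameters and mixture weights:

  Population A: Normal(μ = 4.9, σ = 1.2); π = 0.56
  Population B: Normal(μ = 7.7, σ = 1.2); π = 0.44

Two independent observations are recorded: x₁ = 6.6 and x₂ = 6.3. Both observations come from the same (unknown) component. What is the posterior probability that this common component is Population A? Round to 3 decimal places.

0.415

The responsibility of component k is P(Z=k) f_k(x) divided by Σ_j P(Z=j) f_j(x).
Since both observations come from the same component, the likelihood for component k is f_k(x₁)·f_k(x₂).
  L_A = [(1/(1.2·√(2π)))·exp(−(6.6−4.9)²/(2·1.2²)) = 0.332452·exp(-1.00347) = 0.121878] × [0.168332] = 0.020516
  L_B = [(1/(1.2·√(2π)))·exp(−(6.6−7.7)²/(2·1.2²)) = 0.332452·exp(-0.42014) = 0.218406] × [0.168332] = 0.0367648
Unnormalised posteriors:
  P(Z=A)·L_A = 0.56 × 0.020516 = 0.011489
  P(Z=B)·L_B = 0.44 × 0.0367648 = 0.0161765
Normaliser: 0.011489 + 0.0161765 = 0.0276655
P(Population A | data) ≈ 0.415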